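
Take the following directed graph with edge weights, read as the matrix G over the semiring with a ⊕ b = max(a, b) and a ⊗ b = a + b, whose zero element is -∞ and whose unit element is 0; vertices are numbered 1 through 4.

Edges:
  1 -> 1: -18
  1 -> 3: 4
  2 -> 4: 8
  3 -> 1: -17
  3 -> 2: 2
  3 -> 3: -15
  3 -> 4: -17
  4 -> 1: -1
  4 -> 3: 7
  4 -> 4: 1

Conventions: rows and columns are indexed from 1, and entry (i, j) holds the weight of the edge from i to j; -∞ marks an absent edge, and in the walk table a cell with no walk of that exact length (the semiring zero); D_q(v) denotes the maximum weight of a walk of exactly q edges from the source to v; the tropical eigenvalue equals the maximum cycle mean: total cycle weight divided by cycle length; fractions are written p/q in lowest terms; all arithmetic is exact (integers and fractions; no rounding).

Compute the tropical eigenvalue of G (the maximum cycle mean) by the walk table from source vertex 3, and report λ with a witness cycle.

q=0: [-∞, -∞, 0, -∞]
q=1: [-17, 2, -15, -17]
q=2: [-18, -13, -10, 10]
q=3: [9, -8, 17, 11]
q=4: [10, 19, 18, 12]
Optimal cycle mean attained by: cycle 2->4->3->2, total 8 + 7 + 2, length 3.
Answer: λ = 17/3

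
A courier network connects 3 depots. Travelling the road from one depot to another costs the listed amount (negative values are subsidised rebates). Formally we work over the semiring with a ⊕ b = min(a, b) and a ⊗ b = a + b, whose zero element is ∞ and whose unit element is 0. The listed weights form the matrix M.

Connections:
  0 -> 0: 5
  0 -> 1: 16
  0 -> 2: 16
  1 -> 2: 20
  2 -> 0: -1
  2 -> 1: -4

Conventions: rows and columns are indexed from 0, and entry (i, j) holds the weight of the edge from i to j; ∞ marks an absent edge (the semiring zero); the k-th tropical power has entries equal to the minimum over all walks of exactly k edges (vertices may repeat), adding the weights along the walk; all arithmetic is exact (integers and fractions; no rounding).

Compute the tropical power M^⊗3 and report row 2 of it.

M^⊗2:
  [10, 12, 21]
  [19, 16, ∞]
  [4, 15, 15]
M^⊗3:
  [15, 17, 26]
  [24, 35, 35]
  [9, 11, 20]
Answer: row 2 of M^⊗3 = [9, 11, 20]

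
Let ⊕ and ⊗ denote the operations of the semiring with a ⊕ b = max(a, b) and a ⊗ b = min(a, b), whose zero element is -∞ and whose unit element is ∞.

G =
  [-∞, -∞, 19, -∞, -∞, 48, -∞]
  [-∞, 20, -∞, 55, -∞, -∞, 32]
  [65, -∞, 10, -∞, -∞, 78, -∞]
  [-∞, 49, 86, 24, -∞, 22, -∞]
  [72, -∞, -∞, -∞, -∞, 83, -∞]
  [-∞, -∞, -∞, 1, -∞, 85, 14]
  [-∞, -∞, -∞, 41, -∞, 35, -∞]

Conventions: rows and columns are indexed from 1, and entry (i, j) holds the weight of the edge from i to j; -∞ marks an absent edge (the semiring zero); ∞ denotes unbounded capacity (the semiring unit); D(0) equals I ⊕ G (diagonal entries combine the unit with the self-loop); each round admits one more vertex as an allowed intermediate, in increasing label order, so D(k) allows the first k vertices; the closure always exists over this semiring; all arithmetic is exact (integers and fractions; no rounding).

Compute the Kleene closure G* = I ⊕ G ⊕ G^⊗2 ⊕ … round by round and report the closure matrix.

D(0):
  [∞, -∞, 19, -∞, -∞, 48, -∞]
  [-∞, ∞, -∞, 55, -∞, -∞, 32]
  [65, -∞, ∞, -∞, -∞, 78, -∞]
  [-∞, 49, 86, ∞, -∞, 22, -∞]
  [72, -∞, -∞, -∞, ∞, 83, -∞]
  [-∞, -∞, -∞, 1, -∞, ∞, 14]
  [-∞, -∞, -∞, 41, -∞, 35, ∞]
D(1):
  [∞, -∞, 19, -∞, -∞, 48, -∞]
  [-∞, ∞, -∞, 55, -∞, -∞, 32]
  [65, -∞, ∞, -∞, -∞, 78, -∞]
  [-∞, 49, 86, ∞, -∞, 22, -∞]
  [72, -∞, 19, -∞, ∞, 83, -∞]
  [-∞, -∞, -∞, 1, -∞, ∞, 14]
  [-∞, -∞, -∞, 41, -∞, 35, ∞]
D(2):
  [∞, -∞, 19, -∞, -∞, 48, -∞]
  [-∞, ∞, -∞, 55, -∞, -∞, 32]
  [65, -∞, ∞, -∞, -∞, 78, -∞]
  [-∞, 49, 86, ∞, -∞, 22, 32]
  [72, -∞, 19, -∞, ∞, 83, -∞]
  [-∞, -∞, -∞, 1, -∞, ∞, 14]
  [-∞, -∞, -∞, 41, -∞, 35, ∞]
D(3):
  [∞, -∞, 19, -∞, -∞, 48, -∞]
  [-∞, ∞, -∞, 55, -∞, -∞, 32]
  [65, -∞, ∞, -∞, -∞, 78, -∞]
  [65, 49, 86, ∞, -∞, 78, 32]
  [72, -∞, 19, -∞, ∞, 83, -∞]
  [-∞, -∞, -∞, 1, -∞, ∞, 14]
  [-∞, -∞, -∞, 41, -∞, 35, ∞]
D(4):
  [∞, -∞, 19, -∞, -∞, 48, -∞]
  [55, ∞, 55, 55, -∞, 55, 32]
  [65, -∞, ∞, -∞, -∞, 78, -∞]
  [65, 49, 86, ∞, -∞, 78, 32]
  [72, -∞, 19, -∞, ∞, 83, -∞]
  [1, 1, 1, 1, -∞, ∞, 14]
  [41, 41, 41, 41, -∞, 41, ∞]
D(5):
  [∞, -∞, 19, -∞, -∞, 48, -∞]
  [55, ∞, 55, 55, -∞, 55, 32]
  [65, -∞, ∞, -∞, -∞, 78, -∞]
  [65, 49, 86, ∞, -∞, 78, 32]
  [72, -∞, 19, -∞, ∞, 83, -∞]
  [1, 1, 1, 1, -∞, ∞, 14]
  [41, 41, 41, 41, -∞, 41, ∞]
D(6):
  [∞, 1, 19, 1, -∞, 48, 14]
  [55, ∞, 55, 55, -∞, 55, 32]
  [65, 1, ∞, 1, -∞, 78, 14]
  [65, 49, 86, ∞, -∞, 78, 32]
  [72, 1, 19, 1, ∞, 83, 14]
  [1, 1, 1, 1, -∞, ∞, 14]
  [41, 41, 41, 41, -∞, 41, ∞]
D(7):
  [∞, 14, 19, 14, -∞, 48, 14]
  [55, ∞, 55, 55, -∞, 55, 32]
  [65, 14, ∞, 14, -∞, 78, 14]
  [65, 49, 86, ∞, -∞, 78, 32]
  [72, 14, 19, 14, ∞, 83, 14]
  [14, 14, 14, 14, -∞, ∞, 14]
  [41, 41, 41, 41, -∞, 41, ∞]
Answer: G* = [[∞, 14, 19, 14, -∞, 48, 14], [55, ∞, 55, 55, -∞, 55, 32], [65, 14, ∞, 14, -∞, 78, 14], [65, 49, 86, ∞, -∞, 78, 32], [72, 14, 19, 14, ∞, 83, 14], [14, 14, 14, 14, -∞, ∞, 14], [41, 41, 41, 41, -∞, 41, ∞]]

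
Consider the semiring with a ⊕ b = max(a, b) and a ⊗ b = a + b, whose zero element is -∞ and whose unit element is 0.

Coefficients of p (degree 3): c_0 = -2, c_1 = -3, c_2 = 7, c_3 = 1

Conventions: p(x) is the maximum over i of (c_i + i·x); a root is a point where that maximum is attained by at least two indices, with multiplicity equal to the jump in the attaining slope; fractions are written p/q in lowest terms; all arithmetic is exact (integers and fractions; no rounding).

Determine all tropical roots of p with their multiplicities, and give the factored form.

hull edge (i=0, c=-2) to (i=2, c=7): slope 9/2, span 2
hull edge (i=2, c=7) to (i=3, c=1): slope -6, span 1
Factored form: p(x) = 1 ⊗ (x ⊕ (-9/2)) ⊗ (x ⊕ (-9/2)) ⊗ (x ⊕ 6)
Answer: roots = -9/2 (mult 2), 6 (mult 1)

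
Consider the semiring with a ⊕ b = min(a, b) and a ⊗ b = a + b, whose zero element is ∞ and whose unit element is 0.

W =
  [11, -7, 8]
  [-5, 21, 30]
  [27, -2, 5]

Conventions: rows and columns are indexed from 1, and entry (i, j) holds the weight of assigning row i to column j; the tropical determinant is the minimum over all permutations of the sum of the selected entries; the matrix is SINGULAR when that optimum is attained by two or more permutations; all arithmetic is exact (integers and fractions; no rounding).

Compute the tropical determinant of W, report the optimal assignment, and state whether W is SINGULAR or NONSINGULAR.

σ = (1, 2, 3): 11 + 21 + 5 = 37
σ = (1, 3, 2): 11 + 30 + (-2) = 39
σ = (2, 1, 3): (-7) + (-5) + 5 = -7
σ = (2, 3, 1): (-7) + 30 + 27 = 50
σ = (3, 1, 2): 8 + (-5) + (-2) = 1
σ = (3, 2, 1): 8 + 21 + 27 = 56
Optimal value attained by: σ = (2, 1, 3).
Answer: det⊕(W) = -7; verdict: NONSINGULAR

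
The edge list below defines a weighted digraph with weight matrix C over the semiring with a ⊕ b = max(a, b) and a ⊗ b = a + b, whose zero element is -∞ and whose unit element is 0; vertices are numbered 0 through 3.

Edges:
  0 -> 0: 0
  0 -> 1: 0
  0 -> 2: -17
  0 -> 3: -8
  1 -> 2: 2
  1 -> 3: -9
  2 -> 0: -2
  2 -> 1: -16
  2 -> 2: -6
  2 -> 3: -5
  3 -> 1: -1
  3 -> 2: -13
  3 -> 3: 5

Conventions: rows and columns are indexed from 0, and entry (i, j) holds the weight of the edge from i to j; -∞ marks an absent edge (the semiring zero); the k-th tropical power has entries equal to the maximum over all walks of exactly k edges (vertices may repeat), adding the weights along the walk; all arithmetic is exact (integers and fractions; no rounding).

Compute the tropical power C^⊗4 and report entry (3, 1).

C^⊗2:
  [0, 0, 2, -3]
  [0, -10, -4, -3]
  [-2, -2, -12, 0]
  [-15, 4, 1, 10]
C^⊗3:
  [0, 0, 2, 2]
  [0, 0, -8, 2]
  [-2, -1, 0, 5]
  [-1, 9, 6, 15]
C^⊗4:
  [0, 1, 2, 7]
  [0, 1, 2, 7]
  [-2, 4, 1, 10]
  [4, 14, 11, 20]
Key observation: the optimum is the walk 3->3->3->3->1, with weight 5 + 5 + 5 + (-1) = 14.
Optimal value attained by: walk 3->3->3->3->1.
Answer: (C^⊗4)[3][1] = 14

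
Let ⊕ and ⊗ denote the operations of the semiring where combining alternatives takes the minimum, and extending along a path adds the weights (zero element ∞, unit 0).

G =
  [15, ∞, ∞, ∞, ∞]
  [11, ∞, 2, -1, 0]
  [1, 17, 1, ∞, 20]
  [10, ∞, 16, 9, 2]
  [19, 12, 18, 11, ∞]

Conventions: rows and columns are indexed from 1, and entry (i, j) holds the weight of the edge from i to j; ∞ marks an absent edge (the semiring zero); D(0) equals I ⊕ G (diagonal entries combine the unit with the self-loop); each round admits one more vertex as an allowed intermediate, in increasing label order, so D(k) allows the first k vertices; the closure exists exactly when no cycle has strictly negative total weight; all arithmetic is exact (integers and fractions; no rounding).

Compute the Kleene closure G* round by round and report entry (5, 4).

D(0):
  [0, ∞, ∞, ∞, ∞]
  [11, 0, 2, -1, 0]
  [1, 17, 0, ∞, 20]
  [10, ∞, 16, 0, 2]
  [19, 12, 18, 11, 0]
D(1):
  [0, ∞, ∞, ∞, ∞]
  [11, 0, 2, -1, 0]
  [1, 17, 0, ∞, 20]
  [10, ∞, 16, 0, 2]
  [19, 12, 18, 11, 0]
D(2):
  [0, ∞, ∞, ∞, ∞]
  [11, 0, 2, -1, 0]
  [1, 17, 0, 16, 17]
  [10, ∞, 16, 0, 2]
  [19, 12, 14, 11, 0]
D(3):
  [0, ∞, ∞, ∞, ∞]
  [3, 0, 2, -1, 0]
  [1, 17, 0, 16, 17]
  [10, 33, 16, 0, 2]
  [15, 12, 14, 11, 0]
D(4):
  [0, ∞, ∞, ∞, ∞]
  [3, 0, 2, -1, 0]
  [1, 17, 0, 16, 17]
  [10, 33, 16, 0, 2]
  [15, 12, 14, 11, 0]
D(5):
  [0, ∞, ∞, ∞, ∞]
  [3, 0, 2, -1, 0]
  [1, 17, 0, 16, 17]
  [10, 14, 16, 0, 2]
  [15, 12, 14, 11, 0]
Answer: G*[5][4] = 11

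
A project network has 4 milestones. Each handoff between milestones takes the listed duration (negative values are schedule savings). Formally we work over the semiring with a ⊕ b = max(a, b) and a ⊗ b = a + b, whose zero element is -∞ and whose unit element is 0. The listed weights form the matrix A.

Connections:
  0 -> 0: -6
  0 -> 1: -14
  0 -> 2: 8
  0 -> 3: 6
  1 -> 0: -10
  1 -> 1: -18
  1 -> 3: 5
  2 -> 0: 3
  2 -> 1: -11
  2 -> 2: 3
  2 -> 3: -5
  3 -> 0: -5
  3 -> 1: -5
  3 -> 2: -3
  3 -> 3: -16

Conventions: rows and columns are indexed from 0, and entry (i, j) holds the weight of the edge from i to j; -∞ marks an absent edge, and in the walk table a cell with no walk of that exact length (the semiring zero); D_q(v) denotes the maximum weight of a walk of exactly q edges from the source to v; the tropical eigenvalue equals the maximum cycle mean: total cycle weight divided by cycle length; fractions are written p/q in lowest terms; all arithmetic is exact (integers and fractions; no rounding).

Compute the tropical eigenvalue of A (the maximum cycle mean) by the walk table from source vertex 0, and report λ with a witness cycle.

q=0: [0, -∞, -∞, -∞]
q=1: [-6, -14, 8, 6]
q=2: [11, 1, 11, 3]
q=3: [14, 0, 19, 17]
q=4: [22, 12, 22, 20]
Optimal cycle mean attained by: cycle 0->2->0, total 8 + 3, length 2.
Answer: λ = 11/2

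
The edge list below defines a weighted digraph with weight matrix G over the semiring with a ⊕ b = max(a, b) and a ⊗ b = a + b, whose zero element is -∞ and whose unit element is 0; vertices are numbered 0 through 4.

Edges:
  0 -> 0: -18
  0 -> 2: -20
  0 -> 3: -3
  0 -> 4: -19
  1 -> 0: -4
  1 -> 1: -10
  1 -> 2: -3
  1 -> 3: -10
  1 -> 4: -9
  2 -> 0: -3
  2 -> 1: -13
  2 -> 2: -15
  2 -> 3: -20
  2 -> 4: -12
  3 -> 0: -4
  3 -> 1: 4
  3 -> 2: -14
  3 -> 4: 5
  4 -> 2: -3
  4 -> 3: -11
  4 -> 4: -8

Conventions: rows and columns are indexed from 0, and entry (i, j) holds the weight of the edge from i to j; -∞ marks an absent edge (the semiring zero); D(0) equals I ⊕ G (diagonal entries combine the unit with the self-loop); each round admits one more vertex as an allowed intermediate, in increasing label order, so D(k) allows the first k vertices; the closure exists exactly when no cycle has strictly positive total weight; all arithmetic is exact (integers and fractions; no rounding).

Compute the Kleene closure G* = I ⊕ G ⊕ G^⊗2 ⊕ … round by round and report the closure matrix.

D(0):
  [0, -∞, -20, -3, -19]
  [-4, 0, -3, -10, -9]
  [-3, -13, 0, -20, -12]
  [-4, 4, -14, 0, 5]
  [-∞, -∞, -3, -11, 0]
D(1):
  [0, -∞, -20, -3, -19]
  [-4, 0, -3, -7, -9]
  [-3, -13, 0, -6, -12]
  [-4, 4, -14, 0, 5]
  [-∞, -∞, -3, -11, 0]
D(2):
  [0, -∞, -20, -3, -19]
  [-4, 0, -3, -7, -9]
  [-3, -13, 0, -6, -12]
  [0, 4, 1, 0, 5]
  [-∞, -∞, -3, -11, 0]
D(3):
  [0, -33, -20, -3, -19]
  [-4, 0, -3, -7, -9]
  [-3, -13, 0, -6, -12]
  [0, 4, 1, 0, 5]
  [-6, -16, -3, -9, 0]
D(4):
  [0, 1, -2, -3, 2]
  [-4, 0, -3, -7, -2]
  [-3, -2, 0, -6, -1]
  [0, 4, 1, 0, 5]
  [-6, -5, -3, -9, 0]
D(5):
  [0, 1, -1, -3, 2]
  [-4, 0, -3, -7, -2]
  [-3, -2, 0, -6, -1]
  [0, 4, 2, 0, 5]
  [-6, -5, -3, -9, 0]
Answer: G* = [[0, 1, -1, -3, 2], [-4, 0, -3, -7, -2], [-3, -2, 0, -6, -1], [0, 4, 2, 0, 5], [-6, -5, -3, -9, 0]]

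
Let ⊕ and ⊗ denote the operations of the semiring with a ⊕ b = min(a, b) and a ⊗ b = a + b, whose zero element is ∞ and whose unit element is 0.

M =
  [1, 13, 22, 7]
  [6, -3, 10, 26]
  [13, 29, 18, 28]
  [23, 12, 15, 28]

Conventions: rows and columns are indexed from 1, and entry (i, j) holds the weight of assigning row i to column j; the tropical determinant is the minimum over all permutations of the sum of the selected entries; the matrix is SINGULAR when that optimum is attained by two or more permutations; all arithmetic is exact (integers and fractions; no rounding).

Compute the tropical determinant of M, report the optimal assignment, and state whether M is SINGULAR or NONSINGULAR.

σ = (1, 2, 3, 4): 1 + (-3) + 18 + 28 = 44
σ = (1, 2, 4, 3): 1 + (-3) + 28 + 15 = 41
σ = (1, 3, 2, 4): 1 + 10 + 29 + 28 = 68
σ = (1, 3, 4, 2): 1 + 10 + 28 + 12 = 51
σ = (1, 4, 2, 3): 1 + 26 + 29 + 15 = 71
σ = (1, 4, 3, 2): 1 + 26 + 18 + 12 = 57
σ = (2, 1, 3, 4): 13 + 6 + 18 + 28 = 65
σ = (2, 1, 4, 3): 13 + 6 + 28 + 15 = 62
σ = (2, 3, 1, 4): 13 + 10 + 13 + 28 = 64
σ = (2, 3, 4, 1): 13 + 10 + 28 + 23 = 74
σ = (2, 4, 1, 3): 13 + 26 + 13 + 15 = 67
σ = (2, 4, 3, 1): 13 + 26 + 18 + 23 = 80
σ = (3, 1, 2, 4): 22 + 6 + 29 + 28 = 85
σ = (3, 1, 4, 2): 22 + 6 + 28 + 12 = 68
σ = (3, 2, 1, 4): 22 + (-3) + 13 + 28 = 60
σ = (3, 2, 4, 1): 22 + (-3) + 28 + 23 = 70
σ = (3, 4, 1, 2): 22 + 26 + 13 + 12 = 73
σ = (3, 4, 2, 1): 22 + 26 + 29 + 23 = 100
σ = (4, 1, 2, 3): 7 + 6 + 29 + 15 = 57
σ = (4, 1, 3, 2): 7 + 6 + 18 + 12 = 43
σ = (4, 2, 1, 3): 7 + (-3) + 13 + 15 = 32
σ = (4, 2, 3, 1): 7 + (-3) + 18 + 23 = 45
σ = (4, 3, 1, 2): 7 + 10 + 13 + 12 = 42
σ = (4, 3, 2, 1): 7 + 10 + 29 + 23 = 69
Optimal value attained by: σ = (4, 2, 1, 3).
Answer: det⊕(M) = 32; verdict: NONSINGULAR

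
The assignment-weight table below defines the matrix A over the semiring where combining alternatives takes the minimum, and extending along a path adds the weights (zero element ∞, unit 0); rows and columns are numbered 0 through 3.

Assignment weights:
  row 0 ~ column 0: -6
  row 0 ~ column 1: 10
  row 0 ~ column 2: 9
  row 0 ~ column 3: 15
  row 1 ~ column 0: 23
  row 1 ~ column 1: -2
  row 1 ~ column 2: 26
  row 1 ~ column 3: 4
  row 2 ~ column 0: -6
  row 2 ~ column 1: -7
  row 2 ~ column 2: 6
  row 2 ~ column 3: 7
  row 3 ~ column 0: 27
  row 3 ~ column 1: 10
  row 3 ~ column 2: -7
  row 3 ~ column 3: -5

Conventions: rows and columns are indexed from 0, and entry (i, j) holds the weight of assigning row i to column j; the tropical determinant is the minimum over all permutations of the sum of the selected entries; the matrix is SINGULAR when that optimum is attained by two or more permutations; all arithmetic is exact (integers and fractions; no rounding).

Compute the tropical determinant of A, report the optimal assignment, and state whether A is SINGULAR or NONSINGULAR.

σ = (0, 1, 2, 3): (-6) + (-2) + 6 + (-5) = -7
σ = (0, 1, 3, 2): (-6) + (-2) + 7 + (-7) = -8
σ = (0, 2, 1, 3): (-6) + 26 + (-7) + (-5) = 8
σ = (0, 2, 3, 1): (-6) + 26 + 7 + 10 = 37
σ = (0, 3, 1, 2): (-6) + 4 + (-7) + (-7) = -16
σ = (0, 3, 2, 1): (-6) + 4 + 6 + 10 = 14
σ = (1, 0, 2, 3): 10 + 23 + 6 + (-5) = 34
σ = (1, 0, 3, 2): 10 + 23 + 7 + (-7) = 33
σ = (1, 2, 0, 3): 10 + 26 + (-6) + (-5) = 25
σ = (1, 2, 3, 0): 10 + 26 + 7 + 27 = 70
σ = (1, 3, 0, 2): 10 + 4 + (-6) + (-7) = 1
σ = (1, 3, 2, 0): 10 + 4 + 6 + 27 = 47
σ = (2, 0, 1, 3): 9 + 23 + (-7) + (-5) = 20
σ = (2, 0, 3, 1): 9 + 23 + 7 + 10 = 49
σ = (2, 1, 0, 3): 9 + (-2) + (-6) + (-5) = -4
σ = (2, 1, 3, 0): 9 + (-2) + 7 + 27 = 41
σ = (2, 3, 0, 1): 9 + 4 + (-6) + 10 = 17
σ = (2, 3, 1, 0): 9 + 4 + (-7) + 27 = 33
σ = (3, 0, 1, 2): 15 + 23 + (-7) + (-7) = 24
σ = (3, 0, 2, 1): 15 + 23 + 6 + 10 = 54
σ = (3, 1, 0, 2): 15 + (-2) + (-6) + (-7) = 0
σ = (3, 1, 2, 0): 15 + (-2) + 6 + 27 = 46
σ = (3, 2, 0, 1): 15 + 26 + (-6) + 10 = 45
σ = (3, 2, 1, 0): 15 + 26 + (-7) + 27 = 61
Optimal value attained by: σ = (0, 3, 1, 2).
Answer: det⊕(A) = -16; verdict: NONSINGULAR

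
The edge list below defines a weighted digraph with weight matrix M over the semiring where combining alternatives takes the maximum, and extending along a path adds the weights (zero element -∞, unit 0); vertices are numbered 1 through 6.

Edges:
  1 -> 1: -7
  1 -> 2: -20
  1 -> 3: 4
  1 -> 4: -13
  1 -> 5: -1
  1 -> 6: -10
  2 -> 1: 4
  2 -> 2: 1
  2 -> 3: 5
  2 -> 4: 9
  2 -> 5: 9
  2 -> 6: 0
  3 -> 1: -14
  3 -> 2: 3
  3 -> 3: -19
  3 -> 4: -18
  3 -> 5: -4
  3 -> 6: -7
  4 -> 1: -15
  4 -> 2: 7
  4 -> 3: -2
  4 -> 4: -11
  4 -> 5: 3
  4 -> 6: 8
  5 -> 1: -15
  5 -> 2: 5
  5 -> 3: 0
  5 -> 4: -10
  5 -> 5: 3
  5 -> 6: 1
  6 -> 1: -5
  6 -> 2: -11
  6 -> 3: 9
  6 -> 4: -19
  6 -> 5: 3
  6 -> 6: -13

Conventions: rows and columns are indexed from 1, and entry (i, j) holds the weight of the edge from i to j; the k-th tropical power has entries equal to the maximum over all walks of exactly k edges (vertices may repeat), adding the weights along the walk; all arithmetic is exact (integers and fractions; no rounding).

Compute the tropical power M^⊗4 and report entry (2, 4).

M^⊗2:
  [-10, 7, -1, -11, 2, 0]
  [5, 16, 9, 10, 12, 17]
  [7, 4, 8, 12, 12, 3]
  [11, 8, 17, 16, 16, 7]
  [9, 8, 10, 14, 14, 5]
  [-5, 12, 3, -2, 6, 4]
M^⊗3:
  [11, 8, 12, 16, 16, 7]
  [20, 17, 26, 25, 25, 18]
  [8, 19, 12, 13, 15, 20]
  [12, 23, 16, 17, 19, 24]
  [12, 21, 14, 17, 17, 22]
  [16, 13, 17, 21, 21, 12]
M^⊗4:
  [12, 23, 16, 17, 19, 24]
  [21, 32, 27, 26, 28, 33]
  [23, 20, 29, 28, 28, 21]
  [27, 24, 33, 32, 32, 25]
  [25, 24, 31, 30, 30, 25]
  [17, 28, 21, 22, 24, 29]
Key observation: the optimum is the walk 2->2->4->2->4, with weight 1 + 9 + 7 + 9 = 26.
Optimal value attained by: walk 2->2->4->2->4.
Answer: (M^⊗4)[2][4] = 26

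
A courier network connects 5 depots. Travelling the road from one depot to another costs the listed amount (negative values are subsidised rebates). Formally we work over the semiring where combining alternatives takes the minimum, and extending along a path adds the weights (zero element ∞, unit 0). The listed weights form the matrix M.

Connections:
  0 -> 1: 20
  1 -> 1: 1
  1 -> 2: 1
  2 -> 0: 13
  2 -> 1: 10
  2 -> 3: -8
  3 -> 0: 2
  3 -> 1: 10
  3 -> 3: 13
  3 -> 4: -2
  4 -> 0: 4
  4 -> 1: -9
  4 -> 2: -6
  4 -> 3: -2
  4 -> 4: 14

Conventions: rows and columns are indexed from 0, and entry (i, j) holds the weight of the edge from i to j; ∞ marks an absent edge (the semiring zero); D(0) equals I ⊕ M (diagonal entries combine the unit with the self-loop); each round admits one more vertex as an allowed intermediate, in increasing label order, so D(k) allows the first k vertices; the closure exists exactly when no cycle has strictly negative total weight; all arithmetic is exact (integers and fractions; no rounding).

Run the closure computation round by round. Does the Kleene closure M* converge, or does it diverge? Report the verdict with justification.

D(0):
  [0, 20, ∞, ∞, ∞]
  [∞, 0, 1, ∞, ∞]
  [13, 10, 0, -8, ∞]
  [2, 10, ∞, 0, -2]
  [4, -9, -6, -2, 0]
D(1):
  [0, 20, ∞, ∞, ∞]
  [∞, 0, 1, ∞, ∞]
  [13, 10, 0, -8, ∞]
  [2, 10, ∞, 0, -2]
  [4, -9, -6, -2, 0]
D(2):
  [0, 20, 21, ∞, ∞]
  [∞, 0, 1, ∞, ∞]
  [13, 10, 0, -8, ∞]
  [2, 10, 11, 0, -2]
  [4, -9, -8, -2, 0]
D(3):
  [0, 20, 21, 13, ∞]
  [14, 0, 1, -7, ∞]
  [13, 10, 0, -8, ∞]
  [2, 10, 11, 0, -2]
  [4, -9, -8, -16, 0]
Detection: at round 4, diagonal entry (4, 4) turns strictly negative.
Key observation: the cycle 4->1->2->3->4 has total weight (-9) + 1 + (-8) + (-2), which is strictly negative.
Answer: DIVERGES — negative cycle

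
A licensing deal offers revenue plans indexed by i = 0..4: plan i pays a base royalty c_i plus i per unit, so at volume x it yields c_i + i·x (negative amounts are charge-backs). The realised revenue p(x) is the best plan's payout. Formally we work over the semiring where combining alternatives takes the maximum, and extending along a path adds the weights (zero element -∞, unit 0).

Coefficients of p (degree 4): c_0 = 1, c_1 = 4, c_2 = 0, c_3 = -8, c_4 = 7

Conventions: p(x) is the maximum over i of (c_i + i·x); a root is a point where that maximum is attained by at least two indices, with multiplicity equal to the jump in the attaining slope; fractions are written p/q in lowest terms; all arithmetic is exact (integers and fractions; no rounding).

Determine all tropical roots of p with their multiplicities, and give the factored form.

hull edge (i=0, c=1) to (i=1, c=4): slope 3, span 1
hull edge (i=1, c=4) to (i=4, c=7): slope 1, span 3
Factored form: p(x) = 7 ⊗ (x ⊕ (-3)) ⊗ (x ⊕ (-1)) ⊗ (x ⊕ (-1)) ⊗ (x ⊕ (-1))
Answer: roots = -3 (mult 1), -1 (mult 3)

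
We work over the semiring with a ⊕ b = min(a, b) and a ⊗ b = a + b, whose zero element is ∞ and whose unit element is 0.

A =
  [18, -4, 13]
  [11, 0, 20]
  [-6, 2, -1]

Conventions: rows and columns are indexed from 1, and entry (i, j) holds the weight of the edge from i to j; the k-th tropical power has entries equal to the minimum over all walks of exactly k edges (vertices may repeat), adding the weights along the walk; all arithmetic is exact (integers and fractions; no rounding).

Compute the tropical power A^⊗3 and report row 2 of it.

A^⊗2:
  [7, -4, 12]
  [11, 0, 19]
  [-7, -10, -2]
A^⊗3:
  [6, -4, 11]
  [11, 0, 18]
  [-8, -11, -3]
Answer: row 2 of A^⊗3 = [11, 0, 18]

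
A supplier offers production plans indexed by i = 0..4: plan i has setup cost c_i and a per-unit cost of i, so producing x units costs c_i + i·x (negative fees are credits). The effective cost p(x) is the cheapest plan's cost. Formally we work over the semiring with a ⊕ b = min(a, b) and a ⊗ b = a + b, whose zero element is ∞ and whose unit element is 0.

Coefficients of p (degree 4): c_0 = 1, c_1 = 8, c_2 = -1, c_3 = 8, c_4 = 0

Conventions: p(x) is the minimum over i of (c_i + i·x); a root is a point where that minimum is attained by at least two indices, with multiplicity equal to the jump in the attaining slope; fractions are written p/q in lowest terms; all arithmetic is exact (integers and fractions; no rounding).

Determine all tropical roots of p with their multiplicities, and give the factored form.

hull edge (i=0, c=1) to (i=2, c=-1): slope -1, span 2
hull edge (i=2, c=-1) to (i=4, c=0): slope 1/2, span 2
Factored form: p(x) = 0 ⊗ (x ⊕ (-1/2)) ⊗ (x ⊕ (-1/2)) ⊗ (x ⊕ 1) ⊗ (x ⊕ 1)
Answer: roots = -1/2 (mult 2), 1 (mult 2)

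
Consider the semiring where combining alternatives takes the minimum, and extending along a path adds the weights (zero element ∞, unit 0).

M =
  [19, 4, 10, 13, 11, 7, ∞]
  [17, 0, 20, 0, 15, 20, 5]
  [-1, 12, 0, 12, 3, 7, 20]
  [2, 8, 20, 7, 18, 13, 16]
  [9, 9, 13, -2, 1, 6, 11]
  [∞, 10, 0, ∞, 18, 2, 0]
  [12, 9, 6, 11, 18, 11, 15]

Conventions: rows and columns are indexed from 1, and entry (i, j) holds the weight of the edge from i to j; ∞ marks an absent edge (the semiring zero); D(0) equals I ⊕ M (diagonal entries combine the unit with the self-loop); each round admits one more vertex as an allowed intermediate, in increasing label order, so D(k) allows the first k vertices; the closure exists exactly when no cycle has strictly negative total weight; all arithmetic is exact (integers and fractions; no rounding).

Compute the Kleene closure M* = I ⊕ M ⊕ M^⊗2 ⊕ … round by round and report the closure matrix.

D(0):
  [0, 4, 10, 13, 11, 7, ∞]
  [17, 0, 20, 0, 15, 20, 5]
  [-1, 12, 0, 12, 3, 7, 20]
  [2, 8, 20, 0, 18, 13, 16]
  [9, 9, 13, -2, 0, 6, 11]
  [∞, 10, 0, ∞, 18, 0, 0]
  [12, 9, 6, 11, 18, 11, 0]
D(1):
  [0, 4, 10, 13, 11, 7, ∞]
  [17, 0, 20, 0, 15, 20, 5]
  [-1, 3, 0, 12, 3, 6, 20]
  [2, 6, 12, 0, 13, 9, 16]
  [9, 9, 13, -2, 0, 6, 11]
  [∞, 10, 0, ∞, 18, 0, 0]
  [12, 9, 6, 11, 18, 11, 0]
D(2):
  [0, 4, 10, 4, 11, 7, 9]
  [17, 0, 20, 0, 15, 20, 5]
  [-1, 3, 0, 3, 3, 6, 8]
  [2, 6, 12, 0, 13, 9, 11]
  [9, 9, 13, -2, 0, 6, 11]
  [27, 10, 0, 10, 18, 0, 0]
  [12, 9, 6, 9, 18, 11, 0]
D(3):
  [0, 4, 10, 4, 11, 7, 9]
  [17, 0, 20, 0, 15, 20, 5]
  [-1, 3, 0, 3, 3, 6, 8]
  [2, 6, 12, 0, 13, 9, 11]
  [9, 9, 13, -2, 0, 6, 11]
  [-1, 3, 0, 3, 3, 0, 0]
  [5, 9, 6, 9, 9, 11, 0]
D(4):
  [0, 4, 10, 4, 11, 7, 9]
  [2, 0, 12, 0, 13, 9, 5]
  [-1, 3, 0, 3, 3, 6, 8]
  [2, 6, 12, 0, 13, 9, 11]
  [0, 4, 10, -2, 0, 6, 9]
  [-1, 3, 0, 3, 3, 0, 0]
  [5, 9, 6, 9, 9, 11, 0]
D(5):
  [0, 4, 10, 4, 11, 7, 9]
  [2, 0, 12, 0, 13, 9, 5]
  [-1, 3, 0, 1, 3, 6, 8]
  [2, 6, 12, 0, 13, 9, 11]
  [0, 4, 10, -2, 0, 6, 9]
  [-1, 3, 0, 1, 3, 0, 0]
  [5, 9, 6, 7, 9, 11, 0]
D(6):
  [0, 4, 7, 4, 10, 7, 7]
  [2, 0, 9, 0, 12, 9, 5]
  [-1, 3, 0, 1, 3, 6, 6]
  [2, 6, 9, 0, 12, 9, 9]
  [0, 4, 6, -2, 0, 6, 6]
  [-1, 3, 0, 1, 3, 0, 0]
  [5, 9, 6, 7, 9, 11, 0]
D(7):
  [0, 4, 7, 4, 10, 7, 7]
  [2, 0, 9, 0, 12, 9, 5]
  [-1, 3, 0, 1, 3, 6, 6]
  [2, 6, 9, 0, 12, 9, 9]
  [0, 4, 6, -2, 0, 6, 6]
  [-1, 3, 0, 1, 3, 0, 0]
  [5, 9, 6, 7, 9, 11, 0]
Answer: M* = [[0, 4, 7, 4, 10, 7, 7], [2, 0, 9, 0, 12, 9, 5], [-1, 3, 0, 1, 3, 6, 6], [2, 6, 9, 0, 12, 9, 9], [0, 4, 6, -2, 0, 6, 6], [-1, 3, 0, 1, 3, 0, 0], [5, 9, 6, 7, 9, 11, 0]]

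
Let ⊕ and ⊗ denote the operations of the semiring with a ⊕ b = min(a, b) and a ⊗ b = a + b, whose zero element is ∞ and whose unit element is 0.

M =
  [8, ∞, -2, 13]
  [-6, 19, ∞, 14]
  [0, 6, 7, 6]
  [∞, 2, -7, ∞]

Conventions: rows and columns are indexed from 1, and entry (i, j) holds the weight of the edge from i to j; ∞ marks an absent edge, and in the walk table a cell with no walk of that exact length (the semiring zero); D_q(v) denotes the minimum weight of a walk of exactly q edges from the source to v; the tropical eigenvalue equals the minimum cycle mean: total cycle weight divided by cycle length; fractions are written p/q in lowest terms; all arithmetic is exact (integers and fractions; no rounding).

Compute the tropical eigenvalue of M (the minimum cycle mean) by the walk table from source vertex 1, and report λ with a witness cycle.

q=0: [0, ∞, ∞, ∞]
q=1: [8, ∞, -2, 13]
q=2: [-2, 4, 5, 4]
q=3: [-2, 6, -4, 11]
q=4: [-4, 2, -4, 2]
Optimal cycle mean attained by: cycle 1->3->1, total (-2) + 0, length 2.
Answer: λ = -1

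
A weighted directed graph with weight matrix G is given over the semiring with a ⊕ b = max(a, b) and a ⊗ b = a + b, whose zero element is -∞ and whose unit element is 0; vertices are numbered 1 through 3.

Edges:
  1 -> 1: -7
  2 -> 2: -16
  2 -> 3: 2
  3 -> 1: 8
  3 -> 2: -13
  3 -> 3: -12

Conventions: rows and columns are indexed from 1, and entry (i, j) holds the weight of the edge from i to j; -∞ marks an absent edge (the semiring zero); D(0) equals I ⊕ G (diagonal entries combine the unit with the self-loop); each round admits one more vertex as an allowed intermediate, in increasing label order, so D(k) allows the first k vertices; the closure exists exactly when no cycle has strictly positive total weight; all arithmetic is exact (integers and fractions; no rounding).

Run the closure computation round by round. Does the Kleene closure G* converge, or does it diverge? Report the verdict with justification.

D(0):
  [0, -∞, -∞]
  [-∞, 0, 2]
  [8, -13, 0]
D(1):
  [0, -∞, -∞]
  [-∞, 0, 2]
  [8, -13, 0]
D(2):
  [0, -∞, -∞]
  [-∞, 0, 2]
  [8, -13, 0]
D(3):
  [0, -∞, -∞]
  [10, 0, 2]
  [8, -13, 0]
Key observation: every diagonal entry stays at the unit through all rounds, so no improving cycle exists.
Answer: CONVERGES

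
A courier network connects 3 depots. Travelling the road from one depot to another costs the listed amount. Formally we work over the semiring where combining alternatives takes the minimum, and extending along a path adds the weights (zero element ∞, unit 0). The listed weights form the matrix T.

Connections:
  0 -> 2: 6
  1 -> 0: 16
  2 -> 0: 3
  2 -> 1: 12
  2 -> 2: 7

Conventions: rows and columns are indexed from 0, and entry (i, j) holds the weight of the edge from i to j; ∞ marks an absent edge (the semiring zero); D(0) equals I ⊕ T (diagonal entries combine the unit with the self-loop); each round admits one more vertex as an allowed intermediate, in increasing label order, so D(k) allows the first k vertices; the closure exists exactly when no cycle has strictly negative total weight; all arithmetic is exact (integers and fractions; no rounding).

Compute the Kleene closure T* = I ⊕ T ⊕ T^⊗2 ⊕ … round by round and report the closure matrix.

D(0):
  [0, ∞, 6]
  [16, 0, ∞]
  [3, 12, 0]
D(1):
  [0, ∞, 6]
  [16, 0, 22]
  [3, 12, 0]
D(2):
  [0, ∞, 6]
  [16, 0, 22]
  [3, 12, 0]
D(3):
  [0, 18, 6]
  [16, 0, 22]
  [3, 12, 0]
Answer: T* = [[0, 18, 6], [16, 0, 22], [3, 12, 0]]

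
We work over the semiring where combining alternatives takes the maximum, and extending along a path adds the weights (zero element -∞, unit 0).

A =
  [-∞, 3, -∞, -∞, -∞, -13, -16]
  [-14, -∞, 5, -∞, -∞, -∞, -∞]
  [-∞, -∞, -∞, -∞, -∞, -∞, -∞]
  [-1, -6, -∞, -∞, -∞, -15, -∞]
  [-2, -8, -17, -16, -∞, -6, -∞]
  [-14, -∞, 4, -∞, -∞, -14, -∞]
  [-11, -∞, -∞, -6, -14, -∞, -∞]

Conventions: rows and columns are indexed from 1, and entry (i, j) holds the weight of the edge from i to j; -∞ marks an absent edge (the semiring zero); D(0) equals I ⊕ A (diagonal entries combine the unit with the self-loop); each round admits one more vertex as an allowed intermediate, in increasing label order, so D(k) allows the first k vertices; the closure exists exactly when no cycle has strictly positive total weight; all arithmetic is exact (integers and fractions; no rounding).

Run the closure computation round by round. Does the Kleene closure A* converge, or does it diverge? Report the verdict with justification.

D(0):
  [0, 3, -∞, -∞, -∞, -13, -16]
  [-14, 0, 5, -∞, -∞, -∞, -∞]
  [-∞, -∞, 0, -∞, -∞, -∞, -∞]
  [-1, -6, -∞, 0, -∞, -15, -∞]
  [-2, -8, -17, -16, 0, -6, -∞]
  [-14, -∞, 4, -∞, -∞, 0, -∞]
  [-11, -∞, -∞, -6, -14, -∞, 0]
D(1):
  [0, 3, -∞, -∞, -∞, -13, -16]
  [-14, 0, 5, -∞, -∞, -27, -30]
  [-∞, -∞, 0, -∞, -∞, -∞, -∞]
  [-1, 2, -∞, 0, -∞, -14, -17]
  [-2, 1, -17, -16, 0, -6, -18]
  [-14, -11, 4, -∞, -∞, 0, -30]
  [-11, -8, -∞, -6, -14, -24, 0]
D(2):
  [0, 3, 8, -∞, -∞, -13, -16]
  [-14, 0, 5, -∞, -∞, -27, -30]
  [-∞, -∞, 0, -∞, -∞, -∞, -∞]
  [-1, 2, 7, 0, -∞, -14, -17]
  [-2, 1, 6, -16, 0, -6, -18]
  [-14, -11, 4, -∞, -∞, 0, -30]
  [-11, -8, -3, -6, -14, -24, 0]
D(3):
  [0, 3, 8, -∞, -∞, -13, -16]
  [-14, 0, 5, -∞, -∞, -27, -30]
  [-∞, -∞, 0, -∞, -∞, -∞, -∞]
  [-1, 2, 7, 0, -∞, -14, -17]
  [-2, 1, 6, -16, 0, -6, -18]
  [-14, -11, 4, -∞, -∞, 0, -30]
  [-11, -8, -3, -6, -14, -24, 0]
D(4):
  [0, 3, 8, -∞, -∞, -13, -16]
  [-14, 0, 5, -∞, -∞, -27, -30]
  [-∞, -∞, 0, -∞, -∞, -∞, -∞]
  [-1, 2, 7, 0, -∞, -14, -17]
  [-2, 1, 6, -16, 0, -6, -18]
  [-14, -11, 4, -∞, -∞, 0, -30]
  [-7, -4, 1, -6, -14, -20, 0]
D(5):
  [0, 3, 8, -∞, -∞, -13, -16]
  [-14, 0, 5, -∞, -∞, -27, -30]
  [-∞, -∞, 0, -∞, -∞, -∞, -∞]
  [-1, 2, 7, 0, -∞, -14, -17]
  [-2, 1, 6, -16, 0, -6, -18]
  [-14, -11, 4, -∞, -∞, 0, -30]
  [-7, -4, 1, -6, -14, -20, 0]
D(6):
  [0, 3, 8, -∞, -∞, -13, -16]
  [-14, 0, 5, -∞, -∞, -27, -30]
  [-∞, -∞, 0, -∞, -∞, -∞, -∞]
  [-1, 2, 7, 0, -∞, -14, -17]
  [-2, 1, 6, -16, 0, -6, -18]
  [-14, -11, 4, -∞, -∞, 0, -30]
  [-7, -4, 1, -6, -14, -20, 0]
D(7):
  [0, 3, 8, -22, -30, -13, -16]
  [-14, 0, 5, -36, -44, -27, -30]
  [-∞, -∞, 0, -∞, -∞, -∞, -∞]
  [-1, 2, 7, 0, -31, -14, -17]
  [-2, 1, 6, -16, 0, -6, -18]
  [-14, -11, 4, -36, -44, 0, -30]
  [-7, -4, 1, -6, -14, -20, 0]
Key observation: every diagonal entry stays at the unit through all rounds, so no improving cycle exists.
Answer: CONVERGES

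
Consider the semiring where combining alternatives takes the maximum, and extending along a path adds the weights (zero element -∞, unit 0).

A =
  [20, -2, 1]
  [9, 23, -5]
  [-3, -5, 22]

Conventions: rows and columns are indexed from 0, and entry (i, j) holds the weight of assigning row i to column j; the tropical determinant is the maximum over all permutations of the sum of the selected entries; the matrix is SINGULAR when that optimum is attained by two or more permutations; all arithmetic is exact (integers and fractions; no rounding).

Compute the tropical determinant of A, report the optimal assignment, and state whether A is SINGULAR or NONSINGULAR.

σ = (0, 1, 2): 20 + 23 + 22 = 65
σ = (0, 2, 1): 20 + (-5) + (-5) = 10
σ = (1, 0, 2): (-2) + 9 + 22 = 29
σ = (1, 2, 0): (-2) + (-5) + (-3) = -10
σ = (2, 0, 1): 1 + 9 + (-5) = 5
σ = (2, 1, 0): 1 + 23 + (-3) = 21
Optimal value attained by: σ = (0, 1, 2).
Answer: det⊕(A) = 65; verdict: NONSINGULAR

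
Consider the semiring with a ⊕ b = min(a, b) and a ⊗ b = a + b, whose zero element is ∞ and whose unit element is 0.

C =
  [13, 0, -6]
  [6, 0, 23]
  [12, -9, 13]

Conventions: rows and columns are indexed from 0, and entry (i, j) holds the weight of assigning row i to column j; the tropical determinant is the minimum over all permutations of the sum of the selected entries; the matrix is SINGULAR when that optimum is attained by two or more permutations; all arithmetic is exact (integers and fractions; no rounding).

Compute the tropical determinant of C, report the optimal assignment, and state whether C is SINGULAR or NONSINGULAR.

σ = (0, 1, 2): 13 + 0 + 13 = 26
σ = (0, 2, 1): 13 + 23 + (-9) = 27
σ = (1, 0, 2): 0 + 6 + 13 = 19
σ = (1, 2, 0): 0 + 23 + 12 = 35
σ = (2, 0, 1): (-6) + 6 + (-9) = -9
σ = (2, 1, 0): (-6) + 0 + 12 = 6
Optimal value attained by: σ = (2, 0, 1).
Answer: det⊕(C) = -9; verdict: NONSINGULAR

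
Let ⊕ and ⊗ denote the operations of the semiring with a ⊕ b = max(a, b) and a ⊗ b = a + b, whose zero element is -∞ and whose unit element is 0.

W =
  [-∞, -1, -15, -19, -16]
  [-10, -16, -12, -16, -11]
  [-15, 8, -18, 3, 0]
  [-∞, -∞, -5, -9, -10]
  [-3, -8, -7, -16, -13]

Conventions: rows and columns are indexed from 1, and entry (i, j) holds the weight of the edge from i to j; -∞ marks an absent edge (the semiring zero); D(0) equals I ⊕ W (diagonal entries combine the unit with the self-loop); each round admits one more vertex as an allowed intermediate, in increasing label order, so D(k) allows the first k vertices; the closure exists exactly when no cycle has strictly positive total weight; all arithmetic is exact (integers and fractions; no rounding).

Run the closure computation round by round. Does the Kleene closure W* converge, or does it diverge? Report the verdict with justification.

D(0):
  [0, -1, -15, -19, -16]
  [-10, 0, -12, -16, -11]
  [-15, 8, 0, 3, 0]
  [-∞, -∞, -5, 0, -10]
  [-3, -8, -7, -16, 0]
D(1):
  [0, -1, -15, -19, -16]
  [-10, 0, -12, -16, -11]
  [-15, 8, 0, 3, 0]
  [-∞, -∞, -5, 0, -10]
  [-3, -4, -7, -16, 0]
D(2):
  [0, -1, -13, -17, -12]
  [-10, 0, -12, -16, -11]
  [-2, 8, 0, 3, 0]
  [-∞, -∞, -5, 0, -10]
  [-3, -4, -7, -16, 0]
D(3):
  [0, -1, -13, -10, -12]
  [-10, 0, -12, -9, -11]
  [-2, 8, 0, 3, 0]
  [-7, 3, -5, 0, -5]
  [-3, 1, -7, -4, 0]
D(4):
  [0, -1, -13, -10, -12]
  [-10, 0, -12, -9, -11]
  [-2, 8, 0, 3, 0]
  [-7, 3, -5, 0, -5]
  [-3, 1, -7, -4, 0]
D(5):
  [0, -1, -13, -10, -12]
  [-10, 0, -12, -9, -11]
  [-2, 8, 0, 3, 0]
  [-7, 3, -5, 0, -5]
  [-3, 1, -7, -4, 0]
Key observation: every diagonal entry stays at the unit through all rounds, so no improving cycle exists.
Answer: CONVERGES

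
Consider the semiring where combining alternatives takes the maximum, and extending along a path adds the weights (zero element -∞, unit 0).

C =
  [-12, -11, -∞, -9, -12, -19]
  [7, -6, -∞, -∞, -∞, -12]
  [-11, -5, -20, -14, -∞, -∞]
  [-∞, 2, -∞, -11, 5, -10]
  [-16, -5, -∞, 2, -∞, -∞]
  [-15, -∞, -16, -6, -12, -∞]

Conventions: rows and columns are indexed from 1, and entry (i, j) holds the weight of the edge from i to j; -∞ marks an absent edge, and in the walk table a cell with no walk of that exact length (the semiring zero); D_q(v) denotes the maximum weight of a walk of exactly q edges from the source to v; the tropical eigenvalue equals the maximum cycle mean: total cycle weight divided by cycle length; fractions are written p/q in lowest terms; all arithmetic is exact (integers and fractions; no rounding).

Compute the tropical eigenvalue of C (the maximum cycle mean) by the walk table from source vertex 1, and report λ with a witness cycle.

q=0: [0, -∞, -∞, -∞, -∞, -∞]
q=1: [-12, -11, -∞, -9, -12, -19]
q=2: [-4, -7, -35, -10, -4, -19]
q=3: [0, -8, -35, -2, -5, -19]
q=4: [-1, 0, -35, -3, 3, -12]
q=5: [7, -1, -28, 5, 2, -12]
q=6: [6, 7, -28, 4, 10, -5]
Optimal cycle mean attained by: cycle 4->5->4, total 5 + 2, length 2.
Answer: λ = 7/2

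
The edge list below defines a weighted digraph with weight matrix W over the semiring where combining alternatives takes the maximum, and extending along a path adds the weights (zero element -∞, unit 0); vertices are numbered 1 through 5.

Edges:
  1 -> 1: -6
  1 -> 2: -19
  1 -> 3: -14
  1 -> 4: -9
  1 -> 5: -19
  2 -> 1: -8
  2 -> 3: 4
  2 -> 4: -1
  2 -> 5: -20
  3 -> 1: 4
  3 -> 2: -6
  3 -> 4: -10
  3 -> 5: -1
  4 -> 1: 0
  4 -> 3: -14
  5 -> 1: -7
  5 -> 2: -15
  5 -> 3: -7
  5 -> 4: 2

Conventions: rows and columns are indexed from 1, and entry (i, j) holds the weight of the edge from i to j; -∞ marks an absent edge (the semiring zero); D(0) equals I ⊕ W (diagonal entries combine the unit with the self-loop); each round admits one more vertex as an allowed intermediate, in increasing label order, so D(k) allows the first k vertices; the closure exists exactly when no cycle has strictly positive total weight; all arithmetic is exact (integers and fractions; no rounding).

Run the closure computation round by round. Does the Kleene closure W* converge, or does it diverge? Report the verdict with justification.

D(0):
  [0, -19, -14, -9, -19]
  [-8, 0, 4, -1, -20]
  [4, -6, 0, -10, -1]
  [0, -∞, -14, 0, -∞]
  [-7, -15, -7, 2, 0]
D(1):
  [0, -19, -14, -9, -19]
  [-8, 0, 4, -1, -20]
  [4, -6, 0, -5, -1]
  [0, -19, -14, 0, -19]
  [-7, -15, -7, 2, 0]
D(2):
  [0, -19, -14, -9, -19]
  [-8, 0, 4, -1, -20]
  [4, -6, 0, -5, -1]
  [0, -19, -14, 0, -19]
  [-7, -15, -7, 2, 0]
D(3):
  [0, -19, -14, -9, -15]
  [8, 0, 4, -1, 3]
  [4, -6, 0, -5, -1]
  [0, -19, -14, 0, -15]
  [-3, -13, -7, 2, 0]
D(4):
  [0, -19, -14, -9, -15]
  [8, 0, 4, -1, 3]
  [4, -6, 0, -5, -1]
  [0, -19, -14, 0, -15]
  [2, -13, -7, 2, 0]
D(5):
  [0, -19, -14, -9, -15]
  [8, 0, 4, 5, 3]
  [4, -6, 0, 1, -1]
  [0, -19, -14, 0, -15]
  [2, -13, -7, 2, 0]
Key observation: every diagonal entry stays at the unit through all rounds, so no improving cycle exists.
Answer: CONVERGES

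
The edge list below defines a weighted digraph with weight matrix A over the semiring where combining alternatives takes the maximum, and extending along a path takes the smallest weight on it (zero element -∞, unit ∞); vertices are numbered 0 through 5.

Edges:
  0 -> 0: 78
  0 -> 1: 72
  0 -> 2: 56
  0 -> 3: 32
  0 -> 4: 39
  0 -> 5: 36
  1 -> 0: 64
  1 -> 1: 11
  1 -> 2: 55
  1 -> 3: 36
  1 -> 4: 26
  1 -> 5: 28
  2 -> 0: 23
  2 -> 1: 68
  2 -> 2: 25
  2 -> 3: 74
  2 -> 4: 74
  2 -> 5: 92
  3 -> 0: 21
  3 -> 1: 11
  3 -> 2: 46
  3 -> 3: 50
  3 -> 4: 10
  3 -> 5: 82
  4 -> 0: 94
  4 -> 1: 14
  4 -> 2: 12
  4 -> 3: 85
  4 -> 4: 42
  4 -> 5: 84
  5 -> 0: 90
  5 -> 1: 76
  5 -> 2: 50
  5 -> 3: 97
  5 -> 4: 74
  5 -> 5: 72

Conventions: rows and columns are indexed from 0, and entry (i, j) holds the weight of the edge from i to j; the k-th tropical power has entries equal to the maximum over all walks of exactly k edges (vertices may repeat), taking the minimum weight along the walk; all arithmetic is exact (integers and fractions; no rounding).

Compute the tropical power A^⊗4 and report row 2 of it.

A^⊗2:
  [78, 72, 56, 56, 56, 56]
  [64, 64, 56, 55, 55, 55]
  [90, 76, 55, 92, 74, 74]
  [82, 76, 50, 82, 74, 72]
  [84, 76, 56, 84, 74, 82]
  [78, 72, 56, 74, 72, 82]
A^⊗3:
  [78, 72, 56, 56, 56, 56]
  [64, 64, 56, 56, 56, 56]
  [78, 74, 56, 74, 74, 82]
  [78, 72, 56, 74, 72, 82]
  [82, 76, 56, 82, 74, 82]
  [82, 76, 56, 82, 74, 74]
A^⊗4:
  [78, 72, 56, 56, 56, 56]
  [64, 64, 56, 56, 56, 56]
  [82, 76, 56, 82, 74, 74]
  [82, 76, 56, 82, 74, 74]
  [82, 76, 56, 82, 74, 82]
  [78, 74, 56, 74, 74, 82]
Answer: row 2 of A^⊗4 = [82, 76, 56, 82, 74, 74]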